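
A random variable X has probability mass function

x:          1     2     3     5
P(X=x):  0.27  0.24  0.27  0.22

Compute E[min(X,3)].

2.22

E[min(X,3)] = Σ min(x,3)·P(X=x)
 = 1·0.27 + 2·0.24 + 3·0.27 + 3·0.22
 = 0.27 + 0.48 + 0.81 + 0.66
 = 2.22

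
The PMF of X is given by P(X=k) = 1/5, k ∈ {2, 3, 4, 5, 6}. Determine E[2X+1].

9

E[2X+1] = Σ (2x+1)·P(X=x)
 = 5·1/5 + 7·1/5 + 9·1/5 + 11·1/5 + 13·1/5
 = 1 + 7/5 + 9/5 + 11/5 + 13/5
 = 9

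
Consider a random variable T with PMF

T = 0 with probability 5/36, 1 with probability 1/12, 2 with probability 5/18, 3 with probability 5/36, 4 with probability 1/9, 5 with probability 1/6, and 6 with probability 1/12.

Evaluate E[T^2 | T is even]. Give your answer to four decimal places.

9.6364

P(T is even) = 5/36 + 5/18 + 1/9 + 1/12 = 11/18.
E[T^2 | T is even] = [0·5/36 + 4·5/18 + 16·1/9 + 36·1/12] / (11/18)
 = 53/9 / (11/18)
 = 106/11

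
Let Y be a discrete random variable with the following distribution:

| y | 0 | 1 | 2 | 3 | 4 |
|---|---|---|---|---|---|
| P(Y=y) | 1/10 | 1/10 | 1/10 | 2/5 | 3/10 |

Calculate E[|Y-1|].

E[|Y-1|] = Σ |y-1|·P(Y=y)
 = 1·1/10 + 0·1/10 + 1·1/10 + 2·2/5 + 3·3/10
 = 1/10 + 0 + 1/10 + 4/5 + 9/10
 = 19/10

1.9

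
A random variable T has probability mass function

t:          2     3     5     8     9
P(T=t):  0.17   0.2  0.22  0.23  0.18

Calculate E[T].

5.5

E[T] = Σ t·P(T=t)
 = 2·0.17 + 3·0.2 + 5·0.22 + 8·0.23 + 9·0.18
 = 0.34 + 0.6 + 1.1 + 1.84 + 1.62
 = 5.5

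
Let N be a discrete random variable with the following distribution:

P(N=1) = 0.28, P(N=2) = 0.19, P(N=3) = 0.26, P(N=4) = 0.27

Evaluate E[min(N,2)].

E[min(N,2)] = Σ min(n,2)·P(N=n)
 = 1·0.28 + 2·0.19 + 2·0.26 + 2·0.27
 = 0.28 + 0.38 + 0.52 + 0.54
 = 1.72

1.72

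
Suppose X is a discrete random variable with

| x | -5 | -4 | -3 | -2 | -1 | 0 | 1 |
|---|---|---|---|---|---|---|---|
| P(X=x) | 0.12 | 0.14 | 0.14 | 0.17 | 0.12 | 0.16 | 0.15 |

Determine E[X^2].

E[X^2] = Σ x^2·P(X=x)
 = 25·0.12 + 16·0.14 + 9·0.14 + 4·0.17 + 1·0.12 + 0·0.16 + 1·0.15
 = 3 + 2.24 + 1.26 + 0.68 + 0.12 + 0 + 0.15
 = 7.45

7.45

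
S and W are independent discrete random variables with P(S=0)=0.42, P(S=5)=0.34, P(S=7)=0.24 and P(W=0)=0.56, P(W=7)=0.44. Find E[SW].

E[SW] = Σ_s Σ_w sw · P(S=s)P(W=w)
 = 0·0.2352 + 0·0.1848 + 0·0.1904 + 35·0.1496 + 0·0.1344 + 49·0.1056
 = 0 + 0 + 0 + 5.236 + 0 + 5.1744
 = 10.4104

10.4104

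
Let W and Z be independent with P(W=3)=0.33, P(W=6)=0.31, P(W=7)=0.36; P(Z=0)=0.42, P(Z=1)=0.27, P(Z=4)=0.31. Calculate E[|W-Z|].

4.0646

E[|W-Z|] = Σ_w Σ_z |w-z| · P(W=w)P(Z=z)
 = 3·0.1386 + 2·0.0891 + 1·0.1023 + 6·0.1302 + 5·0.0837 + 2·0.0961 + 7·0.1512 + 6·0.0972 + 3·0.1116
 = 0.4158 + 0.1782 + 0.1023 + 0.7812 + 0.4185 + 0.1922 + 1.0584 + 0.5832 + 0.3348
 = 4.0646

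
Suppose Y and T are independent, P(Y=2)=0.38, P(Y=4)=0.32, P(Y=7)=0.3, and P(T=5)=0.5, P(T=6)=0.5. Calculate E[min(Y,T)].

E[min(Y,T)] = Σ_y Σ_t min(y,t) · P(Y=y)P(T=t)
 = 2·0.19 + 2·0.19 + 4·0.16 + 4·0.16 + 5·0.15 + 6·0.15
 = 0.38 + 0.38 + 0.64 + 0.64 + 0.75 + 0.9
 = 3.69

3.69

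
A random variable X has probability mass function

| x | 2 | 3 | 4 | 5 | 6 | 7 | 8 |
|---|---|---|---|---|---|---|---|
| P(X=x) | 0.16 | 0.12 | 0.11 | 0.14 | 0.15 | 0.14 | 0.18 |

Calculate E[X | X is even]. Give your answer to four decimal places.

P(X is even) = 0.16 + 0.11 + 0.15 + 0.18 = 0.6.
E[X | X is even] = [2·0.16 + 4·0.11 + 6·0.15 + 8·0.18] / 0.6
 = 3.1 / 0.6
 = 31/6

5.1667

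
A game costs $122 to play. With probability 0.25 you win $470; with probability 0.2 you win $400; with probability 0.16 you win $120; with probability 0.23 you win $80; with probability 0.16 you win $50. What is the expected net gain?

E[payout] = 470·0.25 + 400·0.2 + 120·0.16 + 80·0.23 + 50·0.16
 = 117.5 + 80 + 19.2 + 18.4 + 8
 = 243.1
Net = 243.1 - 122 = 121.1

121.1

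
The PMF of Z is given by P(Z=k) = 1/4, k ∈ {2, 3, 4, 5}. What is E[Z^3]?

E[Z^3] = Σ z^3·P(Z=z)
 = 8·1/4 + 27·1/4 + 64·1/4 + 125·1/4
 = 2 + 27/4 + 16 + 125/4
 = 56

56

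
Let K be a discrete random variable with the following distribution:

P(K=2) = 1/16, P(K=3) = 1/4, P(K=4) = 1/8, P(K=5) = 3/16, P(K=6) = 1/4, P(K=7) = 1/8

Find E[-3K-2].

-16.0625

E[-3K-2] = Σ (-3k-2)·P(K=k)
 = (-8)·1/16 + (-11)·1/4 + (-14)·1/8 + (-17)·3/16 + (-20)·1/4 + (-23)·1/8
 = (-1/2) + (-11/4) + (-7/4) + (-51/16) + (-5) + (-23/8)
 = -257/16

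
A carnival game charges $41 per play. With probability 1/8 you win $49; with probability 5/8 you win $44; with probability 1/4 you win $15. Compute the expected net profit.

E[payout] = 49·1/8 + 44·5/8 + 15·1/4
 = 49/8 + 55/2 + 15/4
 = 299/8
Net = 299/8 - 41 = -29/8

-3.625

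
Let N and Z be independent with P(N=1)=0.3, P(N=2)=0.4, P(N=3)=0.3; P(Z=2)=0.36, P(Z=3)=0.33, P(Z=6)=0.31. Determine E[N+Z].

E[N+Z] = Σ_n Σ_z (n+z) · P(N=n)P(Z=z)
 = 3·0.108 + 4·0.099 + 7·0.093 + 4·0.144 + 5·0.132 + 8·0.124 + 5·0.108 + 6·0.099 + 9·0.093
 = 0.324 + 0.396 + 0.651 + 0.576 + 0.66 + 0.992 + 0.54 + 0.594 + 0.837
 = 5.57

5.57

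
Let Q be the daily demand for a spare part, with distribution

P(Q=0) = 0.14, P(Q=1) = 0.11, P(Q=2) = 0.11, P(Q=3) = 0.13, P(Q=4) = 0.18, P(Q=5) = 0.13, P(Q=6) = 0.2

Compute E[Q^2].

15.05

E[Q^2] = Σ q^2·P(Q=q)
 = 0·0.14 + 1·0.11 + 4·0.11 + 9·0.13 + 16·0.18 + 25·0.13 + 36·0.2
 = 0 + 0.11 + 0.44 + 1.17 + 2.88 + 3.25 + 7.2
 = 15.05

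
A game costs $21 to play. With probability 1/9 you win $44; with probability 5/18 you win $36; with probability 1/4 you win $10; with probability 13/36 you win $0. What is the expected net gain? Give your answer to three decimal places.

-3.611

E[payout] = 44·1/9 + 36·5/18 + 10·1/4 + 0·13/36
 = 44/9 + 10 + 5/2 + 0
 = 313/18
Net = 313/18 - 21 = -65/18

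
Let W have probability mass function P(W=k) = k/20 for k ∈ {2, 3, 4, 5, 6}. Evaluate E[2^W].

32

E[2^W] = Σ 2^w·P(W=w)
 = 4·1/10 + 8·3/20 + 16·1/5 + 32·1/4 + 64·3/10
 = 2/5 + 6/5 + 16/5 + 8 + 96/5
 = 32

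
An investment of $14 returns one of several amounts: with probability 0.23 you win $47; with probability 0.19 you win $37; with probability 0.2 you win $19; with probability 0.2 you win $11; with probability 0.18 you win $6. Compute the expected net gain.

E[payout] = 47·0.23 + 37·0.19 + 19·0.2 + 11·0.2 + 6·0.18
 = 10.81 + 7.03 + 3.8 + 2.2 + 1.08
 = 24.92
Net = 24.92 - 14 = 10.92

10.92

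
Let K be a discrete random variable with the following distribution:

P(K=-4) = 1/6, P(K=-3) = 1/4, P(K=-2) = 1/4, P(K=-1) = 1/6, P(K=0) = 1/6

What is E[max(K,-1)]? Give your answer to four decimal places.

E[max(K,-1)] = Σ max(k,-1)·P(K=k)
 = (-1)·1/6 + (-1)·1/4 + (-1)·1/4 + (-1)·1/6 + 0·1/6
 = (-1/6) + (-1/4) + (-1/4) + (-1/6) + 0
 = -5/6

-0.8333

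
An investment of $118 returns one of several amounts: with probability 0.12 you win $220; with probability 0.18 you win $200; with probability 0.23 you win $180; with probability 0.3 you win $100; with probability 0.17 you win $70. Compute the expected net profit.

27.7

E[payout] = 220·0.12 + 200·0.18 + 180·0.23 + 100·0.3 + 70·0.17
 = 26.4 + 36 + 41.4 + 30 + 11.9
 = 145.7
Net = 145.7 - 118 = 27.7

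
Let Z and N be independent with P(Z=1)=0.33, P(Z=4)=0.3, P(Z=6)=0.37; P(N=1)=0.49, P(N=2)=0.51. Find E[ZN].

E[ZN] = Σ_z Σ_n zn · P(Z=z)P(N=n)
 = 1·0.1617 + 2·0.1683 + 4·0.147 + 8·0.153 + 6·0.1813 + 12·0.1887
 = 0.1617 + 0.3366 + 0.588 + 1.224 + 1.0878 + 2.2644
 = 5.6625

5.6625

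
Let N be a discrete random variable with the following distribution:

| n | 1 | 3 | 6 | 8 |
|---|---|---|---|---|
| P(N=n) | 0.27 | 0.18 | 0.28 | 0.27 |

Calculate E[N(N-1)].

E[N(N-1)] = Σ n(n-1)·P(N=n)
 = 0·0.27 + 6·0.18 + 30·0.28 + 56·0.27
 = 0 + 1.08 + 8.4 + 15.12
 = 24.6

24.6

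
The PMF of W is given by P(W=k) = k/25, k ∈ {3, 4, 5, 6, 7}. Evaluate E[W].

5.4

E[W] = Σ w·P(W=w)
 = 3·3/25 + 4·4/25 + 5·1/5 + 6·6/25 + 7·7/25
 = 9/25 + 16/25 + 1 + 36/25 + 49/25
 = 27/5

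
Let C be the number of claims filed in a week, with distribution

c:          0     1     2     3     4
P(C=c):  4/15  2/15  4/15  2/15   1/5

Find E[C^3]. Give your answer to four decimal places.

E[C^3] = Σ c^3·P(C=c)
 = 0·4/15 + 1·2/15 + 8·4/15 + 27·2/15 + 64·1/5
 = 0 + 2/15 + 32/15 + 18/5 + 64/5
 = 56/3

18.6667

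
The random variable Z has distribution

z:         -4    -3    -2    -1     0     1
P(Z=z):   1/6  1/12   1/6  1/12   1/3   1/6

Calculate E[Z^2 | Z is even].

P(Z is even) = 1/6 + 1/6 + 1/3 = 2/3.
E[Z^2 | Z is even] = [16·1/6 + 4·1/6 + 0·1/3] / (2/3)
 = 10/3 / (2/3)
 = 5

5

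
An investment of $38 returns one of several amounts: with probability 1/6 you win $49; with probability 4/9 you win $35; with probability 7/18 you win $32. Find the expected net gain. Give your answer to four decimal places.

-1.8333

E[payout] = 49·1/6 + 35·4/9 + 32·7/18
 = 49/6 + 140/9 + 112/9
 = 217/6
Net = 217/6 - 38 = -11/6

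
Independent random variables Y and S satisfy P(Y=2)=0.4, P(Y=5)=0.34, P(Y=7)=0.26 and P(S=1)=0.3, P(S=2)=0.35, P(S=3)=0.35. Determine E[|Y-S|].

E[|Y-S|] = Σ_y Σ_s |y-s| · P(Y=y)P(S=s)
 = 1·0.12 + 0·0.14 + 1·0.14 + 4·0.102 + 3·0.119 + 2·0.119 + 6·0.078 + 5·0.091 + 4·0.091
 = 0.12 + 0 + 0.14 + 0.408 + 0.357 + 0.238 + 0.468 + 0.455 + 0.364
 = 2.55

2.55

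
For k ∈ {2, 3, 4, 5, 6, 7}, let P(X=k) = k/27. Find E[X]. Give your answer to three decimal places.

E[X] = Σ x·P(X=x)
 = 2·2/27 + 3·1/9 + 4·4/27 + 5·5/27 + 6·2/9 + 7·7/27
 = 4/27 + 1/3 + 16/27 + 25/27 + 4/3 + 49/27
 = 139/27

5.148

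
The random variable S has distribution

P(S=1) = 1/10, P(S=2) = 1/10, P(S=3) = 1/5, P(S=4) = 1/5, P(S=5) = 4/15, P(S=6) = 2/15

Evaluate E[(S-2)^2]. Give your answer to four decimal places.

E[(S-2)^2] = Σ (s-2)^2·P(S=s)
 = 1·1/10 + 0·1/10 + 1·1/5 + 4·1/5 + 9·4/15 + 16·2/15
 = 1/10 + 0 + 1/5 + 4/5 + 12/5 + 32/15
 = 169/30

5.6333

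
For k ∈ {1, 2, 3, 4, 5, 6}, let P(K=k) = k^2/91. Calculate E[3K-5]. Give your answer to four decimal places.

E[3K-5] = Σ (3k-5)·P(K=k)
 = (-2)·1/91 + 1·4/91 + 4·9/91 + 7·16/91 + 10·25/91 + 13·36/91
 = (-2/91) + 4/91 + 36/91 + 16/13 + 250/91 + 36/7
 = 124/13

9.5385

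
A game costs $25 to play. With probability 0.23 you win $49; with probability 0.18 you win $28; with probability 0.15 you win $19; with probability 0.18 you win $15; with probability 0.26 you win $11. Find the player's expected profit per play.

E[payout] = 49·0.23 + 28·0.18 + 19·0.15 + 15·0.18 + 11·0.26
 = 11.27 + 5.04 + 2.85 + 2.7 + 2.86
 = 24.72
Net = 24.72 - 25 = -0.28

-0.28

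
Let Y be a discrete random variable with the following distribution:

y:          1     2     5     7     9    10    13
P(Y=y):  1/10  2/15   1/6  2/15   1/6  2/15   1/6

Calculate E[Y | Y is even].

6

P(Y is even) = 2/15 + 2/15 = 4/15.
E[Y | Y is even] = [2·2/15 + 10·2/15] / (4/15)
 = 8/5 / (4/15)
 = 6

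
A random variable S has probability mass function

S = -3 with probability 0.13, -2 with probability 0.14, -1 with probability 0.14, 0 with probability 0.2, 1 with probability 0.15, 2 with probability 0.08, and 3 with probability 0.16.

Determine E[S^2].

3.78

E[S^2] = Σ s^2·P(S=s)
 = 9·0.13 + 4·0.14 + 1·0.14 + 0·0.2 + 1·0.15 + 4·0.08 + 9·0.16
 = 1.17 + 0.56 + 0.14 + 0 + 0.15 + 0.32 + 1.44
 = 3.78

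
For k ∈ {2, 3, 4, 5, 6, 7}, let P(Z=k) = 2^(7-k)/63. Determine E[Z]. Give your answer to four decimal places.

E[Z] = Σ z·P(Z=z)
 = 2·32/63 + 3·16/63 + 4·8/63 + 5·4/63 + 6·2/63 + 7·1/63
 = 64/63 + 16/21 + 32/63 + 20/63 + 4/21 + 1/9
 = 61/21

2.9048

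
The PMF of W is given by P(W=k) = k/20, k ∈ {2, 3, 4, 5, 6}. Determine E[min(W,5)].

4.2

E[min(W,5)] = Σ min(w,5)·P(W=w)
 = 2·1/10 + 3·3/20 + 4·1/5 + 5·1/4 + 5·3/10
 = 1/5 + 9/20 + 4/5 + 5/4 + 3/2
 = 21/5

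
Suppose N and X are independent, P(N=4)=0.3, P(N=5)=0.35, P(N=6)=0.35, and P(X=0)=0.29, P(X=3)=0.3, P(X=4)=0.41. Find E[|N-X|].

2.51

E[|N-X|] = Σ_n Σ_x |n-x| · P(N=n)P(X=x)
 = 4·0.087 + 1·0.09 + 0·0.123 + 5·0.1015 + 2·0.105 + 1·0.1435 + 6·0.1015 + 3·0.105 + 2·0.1435
 = 0.348 + 0.09 + 0 + 0.5075 + 0.21 + 0.1435 + 0.609 + 0.315 + 0.287
 = 2.51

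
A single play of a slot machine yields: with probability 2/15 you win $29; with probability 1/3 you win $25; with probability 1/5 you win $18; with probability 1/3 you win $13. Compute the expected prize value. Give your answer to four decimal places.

E[payout] = 29·2/15 + 25·1/3 + 18·1/5 + 13·1/3
 = 58/15 + 25/3 + 18/5 + 13/3
 = 302/15

20.1333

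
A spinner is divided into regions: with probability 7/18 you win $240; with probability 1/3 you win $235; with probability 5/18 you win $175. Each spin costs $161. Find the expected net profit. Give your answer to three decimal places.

E[payout] = 240·7/18 + 235·1/3 + 175·5/18
 = 280/3 + 235/3 + 875/18
 = 3965/18
Net = 3965/18 - 161 = 1067/18

59.278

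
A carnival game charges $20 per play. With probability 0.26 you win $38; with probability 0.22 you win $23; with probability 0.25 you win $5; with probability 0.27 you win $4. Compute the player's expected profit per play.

E[payout] = 38·0.26 + 23·0.22 + 5·0.25 + 4·0.27
 = 9.88 + 5.06 + 1.25 + 1.08
 = 17.27
Net = 17.27 - 20 = -2.73

-2.73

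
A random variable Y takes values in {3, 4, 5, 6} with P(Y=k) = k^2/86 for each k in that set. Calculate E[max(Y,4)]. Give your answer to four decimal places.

E[max(Y,4)] = Σ max(y,4)·P(Y=y)
 = 4·9/86 + 4·8/43 + 5·25/86 + 6·18/43
 = 18/43 + 32/43 + 125/86 + 108/43
 = 441/86

5.1279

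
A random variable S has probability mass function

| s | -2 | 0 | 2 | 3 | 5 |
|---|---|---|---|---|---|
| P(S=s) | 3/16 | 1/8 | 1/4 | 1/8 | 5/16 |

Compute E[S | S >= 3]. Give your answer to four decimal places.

4.4286

P(S >= 3) = 1/8 + 5/16 = 7/16.
E[S | S >= 3] = [3·1/8 + 5·5/16] / (7/16)
 = 31/16 / (7/16)
 = 31/7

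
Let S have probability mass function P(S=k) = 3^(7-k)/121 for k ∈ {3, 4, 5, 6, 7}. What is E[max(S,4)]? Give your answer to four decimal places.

4.1488

E[max(S,4)] = Σ max(s,4)·P(S=s)
 = 4·81/121 + 4·27/121 + 5·9/121 + 6·3/121 + 7·1/121
 = 324/121 + 108/121 + 45/121 + 18/121 + 7/121
 = 502/121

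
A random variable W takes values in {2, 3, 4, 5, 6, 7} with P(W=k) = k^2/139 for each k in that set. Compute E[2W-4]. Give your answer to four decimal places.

7.2662

E[2W-4] = Σ (2w-4)·P(W=w)
 = 0·4/139 + 2·9/139 + 4·16/139 + 6·25/139 + 8·36/139 + 10·49/139
 = 0 + 18/139 + 64/139 + 150/139 + 288/139 + 490/139
 = 1010/139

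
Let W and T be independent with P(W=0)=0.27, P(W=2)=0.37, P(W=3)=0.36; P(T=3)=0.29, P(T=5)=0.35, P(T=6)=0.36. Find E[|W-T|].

E[|W-T|] = Σ_w Σ_t |w-t| · P(W=w)P(T=t)
 = 3·0.0783 + 5·0.0945 + 6·0.0972 + 1·0.1073 + 3·0.1295 + 4·0.1332 + 0·0.1044 + 2·0.126 + 3·0.1296
 = 0.2349 + 0.4725 + 0.5832 + 0.1073 + 0.3885 + 0.5328 + 0 + 0.252 + 0.3888
 = 2.96

2.96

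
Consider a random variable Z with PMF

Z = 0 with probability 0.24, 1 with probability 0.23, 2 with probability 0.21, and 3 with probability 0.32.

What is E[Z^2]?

3.95

E[Z^2] = Σ z^2·P(Z=z)
 = 0·0.24 + 1·0.23 + 4·0.21 + 9·0.32
 = 0 + 0.23 + 0.84 + 2.88
 = 3.95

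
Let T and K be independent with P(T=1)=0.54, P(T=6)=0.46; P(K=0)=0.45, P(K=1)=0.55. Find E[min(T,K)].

0.55

E[min(T,K)] = Σ_t Σ_k min(t,k) · P(T=t)P(K=k)
 = 0·0.243 + 1·0.297 + 0·0.207 + 1·0.253
 = 0 + 0.297 + 0 + 0.253
 = 0.55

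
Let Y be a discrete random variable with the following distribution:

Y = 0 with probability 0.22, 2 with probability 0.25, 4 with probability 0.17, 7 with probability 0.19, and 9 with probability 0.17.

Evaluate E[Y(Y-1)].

22.76

E[Y(Y-1)] = Σ y(y-1)·P(Y=y)
 = 0·0.22 + 2·0.25 + 12·0.17 + 42·0.19 + 72·0.17
 = 0 + 0.5 + 2.04 + 7.98 + 12.24
 = 22.76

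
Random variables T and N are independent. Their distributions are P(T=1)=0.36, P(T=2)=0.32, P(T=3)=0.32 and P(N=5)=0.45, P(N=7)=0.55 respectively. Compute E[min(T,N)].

1.96

E[min(T,N)] = Σ_t Σ_n min(t,n) · P(T=t)P(N=n)
 = 1·0.162 + 1·0.198 + 2·0.144 + 2·0.176 + 3·0.144 + 3·0.176
 = 0.162 + 0.198 + 0.288 + 0.352 + 0.432 + 0.528
 = 1.96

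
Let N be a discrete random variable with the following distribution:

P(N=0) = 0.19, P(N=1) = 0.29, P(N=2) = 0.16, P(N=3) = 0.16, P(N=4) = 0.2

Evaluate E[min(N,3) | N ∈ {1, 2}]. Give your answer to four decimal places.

P(N ∈ {1, 2}) = 0.29 + 0.16 = 0.45.
E[min(N,3) | N ∈ {1, 2}] = [1·0.29 + 2·0.16] / 0.45
 = 0.61 / 0.45
 = 61/45

1.3556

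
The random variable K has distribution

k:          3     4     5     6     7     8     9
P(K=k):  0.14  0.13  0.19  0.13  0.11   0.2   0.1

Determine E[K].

E[K] = Σ k·P(K=k)
 = 3·0.14 + 4·0.13 + 5·0.19 + 6·0.13 + 7·0.11 + 8·0.2 + 9·0.1
 = 0.42 + 0.52 + 0.95 + 0.78 + 0.77 + 1.6 + 0.9
 = 5.94

5.94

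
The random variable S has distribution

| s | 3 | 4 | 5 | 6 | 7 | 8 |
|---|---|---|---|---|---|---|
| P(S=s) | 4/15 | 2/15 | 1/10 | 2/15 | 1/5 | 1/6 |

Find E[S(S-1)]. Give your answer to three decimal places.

26.933

E[S(S-1)] = Σ s(s-1)·P(S=s)
 = 6·4/15 + 12·2/15 + 20·1/10 + 30·2/15 + 42·1/5 + 56·1/6
 = 8/5 + 8/5 + 2 + 4 + 42/5 + 28/3
 = 404/15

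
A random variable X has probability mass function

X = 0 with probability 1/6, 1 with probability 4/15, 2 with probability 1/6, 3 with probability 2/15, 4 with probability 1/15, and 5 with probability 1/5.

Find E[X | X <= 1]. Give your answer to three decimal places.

P(X <= 1) = 1/6 + 4/15 = 13/30.
E[X | X <= 1] = [0·1/6 + 1·4/15] / (13/30)
 = 4/15 / (13/30)
 = 8/13

0.615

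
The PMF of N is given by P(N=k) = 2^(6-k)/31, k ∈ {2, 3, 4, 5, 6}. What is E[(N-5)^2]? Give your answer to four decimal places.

5.8387

E[(N-5)^2] = Σ (n-5)^2·P(N=n)
 = 9·16/31 + 4·8/31 + 1·4/31 + 0·2/31 + 1·1/31
 = 144/31 + 32/31 + 4/31 + 0 + 1/31
 = 181/31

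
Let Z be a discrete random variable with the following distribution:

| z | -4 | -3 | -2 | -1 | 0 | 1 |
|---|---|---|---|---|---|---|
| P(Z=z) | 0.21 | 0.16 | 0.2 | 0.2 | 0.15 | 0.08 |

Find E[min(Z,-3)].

E[min(Z,-3)] = Σ min(z,-3)·P(Z=z)
 = (-4)·0.21 + (-3)·0.16 + (-3)·0.2 + (-3)·0.2 + (-3)·0.15 + (-3)·0.08
 = (-0.84) + (-0.48) + (-0.6) + (-0.6) + (-0.45) + (-0.24)
 = -3.21

-3.21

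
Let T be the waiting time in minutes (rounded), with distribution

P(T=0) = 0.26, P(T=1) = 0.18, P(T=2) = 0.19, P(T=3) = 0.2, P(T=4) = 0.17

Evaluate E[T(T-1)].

E[T(T-1)] = Σ t(t-1)·P(T=t)
 = 0·0.26 + 0·0.18 + 2·0.19 + 6·0.2 + 12·0.17
 = 0 + 0 + 0.38 + 1.2 + 2.04
 = 3.62

3.62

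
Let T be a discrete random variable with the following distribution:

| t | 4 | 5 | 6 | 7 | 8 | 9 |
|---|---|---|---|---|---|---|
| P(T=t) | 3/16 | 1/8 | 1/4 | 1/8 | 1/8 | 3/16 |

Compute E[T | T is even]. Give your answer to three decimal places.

P(T is even) = 3/16 + 1/4 + 1/8 = 9/16.
E[T | T is even] = [4·3/16 + 6·1/4 + 8·1/8] / (9/16)
 = 13/4 / (9/16)
 = 52/9

5.778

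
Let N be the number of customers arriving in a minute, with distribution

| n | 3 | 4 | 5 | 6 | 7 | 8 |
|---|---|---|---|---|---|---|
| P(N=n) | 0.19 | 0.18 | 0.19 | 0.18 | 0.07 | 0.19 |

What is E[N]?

E[N] = Σ n·P(N=n)
 = 3·0.19 + 4·0.18 + 5·0.19 + 6·0.18 + 7·0.07 + 8·0.19
 = 0.57 + 0.72 + 0.95 + 1.08 + 0.49 + 1.52
 = 5.33

5.33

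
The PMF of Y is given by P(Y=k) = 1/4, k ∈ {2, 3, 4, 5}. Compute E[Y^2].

13.5

E[Y^2] = Σ y^2·P(Y=y)
 = 4·1/4 + 9·1/4 + 16·1/4 + 25·1/4
 = 1 + 9/4 + 4 + 25/4
 = 27/2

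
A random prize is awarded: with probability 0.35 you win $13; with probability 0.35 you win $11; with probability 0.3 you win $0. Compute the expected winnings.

E[payout] = 13·0.35 + 11·0.35 + 0·0.3
 = 4.55 + 3.85 + 0
 = 8.4

8.4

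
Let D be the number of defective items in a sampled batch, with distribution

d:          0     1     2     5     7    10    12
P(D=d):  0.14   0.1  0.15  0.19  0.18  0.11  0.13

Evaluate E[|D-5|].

3.37

E[|D-5|] = Σ |d-5|·P(D=d)
 = 5·0.14 + 4·0.1 + 3·0.15 + 0·0.19 + 2·0.18 + 5·0.11 + 7·0.13
 = 0.7 + 0.4 + 0.45 + 0 + 0.36 + 0.55 + 0.91
 = 3.37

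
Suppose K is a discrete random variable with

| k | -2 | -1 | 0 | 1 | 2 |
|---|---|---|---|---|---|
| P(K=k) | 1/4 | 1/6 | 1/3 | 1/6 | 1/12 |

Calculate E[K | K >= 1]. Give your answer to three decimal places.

P(K >= 1) = 1/6 + 1/12 = 1/4.
E[K | K >= 1] = [1·1/6 + 2·1/12] / (1/4)
 = 1/3 / (1/4)
 = 4/3

1.333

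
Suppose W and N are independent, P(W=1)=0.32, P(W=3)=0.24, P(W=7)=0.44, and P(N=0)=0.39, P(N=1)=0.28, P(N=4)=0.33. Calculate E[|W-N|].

E[|W-N|] = Σ_w Σ_n |w-n| · P(W=w)P(N=n)
 = 1·0.1248 + 0·0.0896 + 3·0.1056 + 3·0.0936 + 2·0.0672 + 1·0.0792 + 7·0.1716 + 6·0.1232 + 3·0.1452
 = 0.1248 + 0 + 0.3168 + 0.2808 + 0.1344 + 0.0792 + 1.2012 + 0.7392 + 0.4356
 = 3.312

3.312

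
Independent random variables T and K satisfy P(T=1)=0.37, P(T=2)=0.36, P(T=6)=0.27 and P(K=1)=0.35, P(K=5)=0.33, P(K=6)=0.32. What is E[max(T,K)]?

4.6076

E[max(T,K)] = Σ_t Σ_k max(t,k) · P(T=t)P(K=k)
 = 1·0.1295 + 5·0.1221 + 6·0.1184 + 2·0.126 + 5·0.1188 + 6·0.1152 + 6·0.0945 + 6·0.0891 + 6·0.0864
 = 0.1295 + 0.6105 + 0.7104 + 0.252 + 0.594 + 0.6912 + 0.567 + 0.5346 + 0.5184
 = 4.6076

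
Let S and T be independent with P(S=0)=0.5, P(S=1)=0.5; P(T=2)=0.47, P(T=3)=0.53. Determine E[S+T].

3.03

E[S+T] = Σ_s Σ_t (s+t) · P(S=s)P(T=t)
 = 2·0.235 + 3·0.265 + 3·0.235 + 4·0.265
 = 0.47 + 0.795 + 0.705 + 1.06
 = 3.03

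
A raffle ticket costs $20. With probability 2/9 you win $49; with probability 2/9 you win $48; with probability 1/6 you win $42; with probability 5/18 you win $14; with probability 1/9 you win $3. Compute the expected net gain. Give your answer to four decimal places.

E[payout] = 49·2/9 + 48·2/9 + 42·1/6 + 14·5/18 + 3·1/9
 = 98/9 + 32/3 + 7 + 35/9 + 1/3
 = 295/9
Net = 295/9 - 20 = 115/9

12.7778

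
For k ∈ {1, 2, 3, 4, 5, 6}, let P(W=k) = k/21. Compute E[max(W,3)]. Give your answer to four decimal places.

4.5238

E[max(W,3)] = Σ max(w,3)·P(W=w)
 = 3·1/21 + 3·2/21 + 3·1/7 + 4·4/21 + 5·5/21 + 6·2/7
 = 1/7 + 2/7 + 3/7 + 16/21 + 25/21 + 12/7
 = 95/21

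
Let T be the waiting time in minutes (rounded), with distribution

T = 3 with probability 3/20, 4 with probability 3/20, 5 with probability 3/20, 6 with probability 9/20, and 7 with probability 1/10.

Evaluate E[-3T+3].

E[-3T+3] = Σ (-3t+3)·P(T=t)
 = (-6)·3/20 + (-9)·3/20 + (-12)·3/20 + (-15)·9/20 + (-18)·1/10
 = (-9/10) + (-27/20) + (-9/5) + (-27/4) + (-9/5)
 = -63/5

-12.6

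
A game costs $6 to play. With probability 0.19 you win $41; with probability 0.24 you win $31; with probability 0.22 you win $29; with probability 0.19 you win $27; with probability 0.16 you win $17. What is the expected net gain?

23.46

E[payout] = 41·0.19 + 31·0.24 + 29·0.22 + 27·0.19 + 17·0.16
 = 7.79 + 7.44 + 6.38 + 5.13 + 2.72
 = 29.46
Net = 29.46 - 6 = 23.46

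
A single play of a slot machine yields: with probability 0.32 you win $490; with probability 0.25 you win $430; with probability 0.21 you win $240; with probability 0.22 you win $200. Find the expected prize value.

E[payout] = 490·0.32 + 430·0.25 + 240·0.21 + 200·0.22
 = 156.8 + 107.5 + 50.4 + 44
 = 358.7

358.7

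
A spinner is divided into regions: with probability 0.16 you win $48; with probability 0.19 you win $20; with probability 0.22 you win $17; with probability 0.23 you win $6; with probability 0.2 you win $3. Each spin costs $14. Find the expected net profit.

E[payout] = 48·0.16 + 20·0.19 + 17·0.22 + 6·0.23 + 3·0.2
 = 7.68 + 3.8 + 3.74 + 1.38 + 0.6
 = 17.2
Net = 17.2 - 14 = 3.2

3.2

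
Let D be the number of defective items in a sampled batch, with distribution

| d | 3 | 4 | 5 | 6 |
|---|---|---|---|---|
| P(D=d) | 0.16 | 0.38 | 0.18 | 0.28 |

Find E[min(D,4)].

3.84

E[min(D,4)] = Σ min(d,4)·P(D=d)
 = 3·0.16 + 4·0.38 + 4·0.18 + 4·0.28
 = 0.48 + 1.52 + 0.72 + 1.12
 = 3.84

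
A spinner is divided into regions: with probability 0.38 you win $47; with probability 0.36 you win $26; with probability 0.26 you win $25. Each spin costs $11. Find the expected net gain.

22.72

E[payout] = 47·0.38 + 26·0.36 + 25·0.26
 = 17.86 + 9.36 + 6.5
 = 33.72
Net = 33.72 - 11 = 22.72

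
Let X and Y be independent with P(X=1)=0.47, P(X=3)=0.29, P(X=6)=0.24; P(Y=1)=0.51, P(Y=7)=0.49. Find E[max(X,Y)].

4.8478

E[max(X,Y)] = Σ_x Σ_y max(x,y) · P(X=x)P(Y=y)
 = 1·0.2397 + 7·0.2303 + 3·0.1479 + 7·0.1421 + 6·0.1224 + 7·0.1176
 = 0.2397 + 1.6121 + 0.4437 + 0.9947 + 0.7344 + 0.8232
 = 4.8478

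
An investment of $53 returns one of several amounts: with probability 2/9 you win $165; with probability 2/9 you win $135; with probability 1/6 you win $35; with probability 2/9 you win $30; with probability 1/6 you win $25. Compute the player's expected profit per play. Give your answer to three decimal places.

30.333

E[payout] = 165·2/9 + 135·2/9 + 35·1/6 + 30·2/9 + 25·1/6
 = 110/3 + 30 + 35/6 + 20/3 + 25/6
 = 250/3
Net = 250/3 - 53 = 91/3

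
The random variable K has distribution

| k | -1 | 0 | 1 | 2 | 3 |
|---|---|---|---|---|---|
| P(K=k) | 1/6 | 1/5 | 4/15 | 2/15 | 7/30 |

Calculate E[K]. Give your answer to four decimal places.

1.0667

E[K] = Σ k·P(K=k)
 = (-1)·1/6 + 0·1/5 + 1·4/15 + 2·2/15 + 3·7/30
 = (-1/6) + 0 + 4/15 + 4/15 + 7/10
 = 16/15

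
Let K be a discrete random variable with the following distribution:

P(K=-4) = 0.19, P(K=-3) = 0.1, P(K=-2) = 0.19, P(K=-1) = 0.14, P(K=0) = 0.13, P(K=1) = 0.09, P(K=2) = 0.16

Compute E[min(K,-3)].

-3.19

E[min(K,-3)] = Σ min(k,-3)·P(K=k)
 = (-4)·0.19 + (-3)·0.1 + (-3)·0.19 + (-3)·0.14 + (-3)·0.13 + (-3)·0.09 + (-3)·0.16
 = (-0.76) + (-0.3) + (-0.57) + (-0.42) + (-0.39) + (-0.27) + (-0.48)
 = -3.19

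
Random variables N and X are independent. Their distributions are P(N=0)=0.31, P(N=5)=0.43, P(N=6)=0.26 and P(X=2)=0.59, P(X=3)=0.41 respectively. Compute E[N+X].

6.12

E[N+X] = Σ_n Σ_x (n+x) · P(N=n)P(X=x)
 = 2·0.1829 + 3·0.1271 + 7·0.2537 + 8·0.1763 + 8·0.1534 + 9·0.1066
 = 0.3658 + 0.3813 + 1.7759 + 1.4104 + 1.2272 + 0.9594
 = 6.12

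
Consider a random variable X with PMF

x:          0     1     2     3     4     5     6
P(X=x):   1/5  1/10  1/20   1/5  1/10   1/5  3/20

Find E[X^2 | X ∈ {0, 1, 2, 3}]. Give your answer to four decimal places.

P(X ∈ {0, 1, 2, 3}) = 1/5 + 1/10 + 1/20 + 1/5 = 11/20.
E[X^2 | X ∈ {0, 1, 2, 3}] = [0·1/5 + 1·1/10 + 4·1/20 + 9·1/5] / (11/20)
 = 21/10 / (11/20)
 = 42/11

3.8182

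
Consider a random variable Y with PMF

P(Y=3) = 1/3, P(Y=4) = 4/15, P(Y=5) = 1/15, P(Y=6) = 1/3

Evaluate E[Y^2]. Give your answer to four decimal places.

E[Y^2] = Σ y^2·P(Y=y)
 = 9·1/3 + 16·4/15 + 25·1/15 + 36·1/3
 = 3 + 64/15 + 5/3 + 12
 = 314/15

20.9333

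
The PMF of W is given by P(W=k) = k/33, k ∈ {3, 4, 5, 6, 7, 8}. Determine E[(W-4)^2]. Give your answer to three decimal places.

6.758

E[(W-4)^2] = Σ (w-4)^2·P(W=w)
 = 1·1/11 + 0·4/33 + 1·5/33 + 4·2/11 + 9·7/33 + 16·8/33
 = 1/11 + 0 + 5/33 + 8/11 + 21/11 + 128/33
 = 223/33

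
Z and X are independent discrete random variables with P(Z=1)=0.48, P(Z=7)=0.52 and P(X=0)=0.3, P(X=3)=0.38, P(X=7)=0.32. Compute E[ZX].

E[ZX] = Σ_z Σ_x zx · P(Z=z)P(X=x)
 = 0·0.144 + 3·0.1824 + 7·0.1536 + 0·0.156 + 21·0.1976 + 49·0.1664
 = 0 + 0.5472 + 1.0752 + 0 + 4.1496 + 8.1536
 = 13.9256

13.9256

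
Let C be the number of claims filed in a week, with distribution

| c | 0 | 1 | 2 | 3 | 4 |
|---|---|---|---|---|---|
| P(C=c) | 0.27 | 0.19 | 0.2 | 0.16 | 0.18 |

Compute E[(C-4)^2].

6.99

E[(C-4)^2] = Σ (c-4)^2·P(C=c)
 = 16·0.27 + 9·0.19 + 4·0.2 + 1·0.16 + 0·0.18
 = 4.32 + 1.71 + 0.8 + 0.16 + 0
 = 6.99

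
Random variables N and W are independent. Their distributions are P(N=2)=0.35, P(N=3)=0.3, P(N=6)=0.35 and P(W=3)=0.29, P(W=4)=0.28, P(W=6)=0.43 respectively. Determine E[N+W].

E[N+W] = Σ_n Σ_w (n+w) · P(N=n)P(W=w)
 = 5·0.1015 + 6·0.098 + 8·0.1505 + 6·0.087 + 7·0.084 + 9·0.129 + 9·0.1015 + 10·0.098 + 12·0.1505
 = 0.5075 + 0.588 + 1.204 + 0.522 + 0.588 + 1.161 + 0.9135 + 0.98 + 1.806
 = 8.27

8.27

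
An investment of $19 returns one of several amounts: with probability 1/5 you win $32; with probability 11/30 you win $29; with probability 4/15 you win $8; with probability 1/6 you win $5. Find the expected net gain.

E[payout] = 32·1/5 + 29·11/30 + 8·4/15 + 5·1/6
 = 32/5 + 319/30 + 32/15 + 5/6
 = 20
Net = 20 - 19 = 1

1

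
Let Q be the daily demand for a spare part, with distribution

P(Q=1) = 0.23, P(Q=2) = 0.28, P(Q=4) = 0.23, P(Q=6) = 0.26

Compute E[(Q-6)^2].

11.15

E[(Q-6)^2] = Σ (q-6)^2·P(Q=q)
 = 25·0.23 + 16·0.28 + 4·0.23 + 0·0.26
 = 5.75 + 4.48 + 0.92 + 0
 = 11.15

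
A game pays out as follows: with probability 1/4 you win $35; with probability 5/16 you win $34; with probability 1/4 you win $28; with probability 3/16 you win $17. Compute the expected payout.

29.5625

E[payout] = 35·1/4 + 34·5/16 + 28·1/4 + 17·3/16
 = 35/4 + 85/8 + 7 + 51/16
 = 473/16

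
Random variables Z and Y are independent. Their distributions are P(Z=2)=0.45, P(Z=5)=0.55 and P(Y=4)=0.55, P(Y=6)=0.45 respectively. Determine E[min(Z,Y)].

E[min(Z,Y)] = Σ_z Σ_y min(z,y) · P(Z=z)P(Y=y)
 = 2·0.2475 + 2·0.2025 + 4·0.3025 + 5·0.2475
 = 0.495 + 0.405 + 1.21 + 1.2375
 = 3.3475

3.3475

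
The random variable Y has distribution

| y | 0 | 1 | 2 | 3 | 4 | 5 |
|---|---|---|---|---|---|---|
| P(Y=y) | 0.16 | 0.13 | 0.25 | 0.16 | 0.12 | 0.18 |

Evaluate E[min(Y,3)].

2.01

E[min(Y,3)] = Σ min(y,3)·P(Y=y)
 = 0·0.16 + 1·0.13 + 2·0.25 + 3·0.16 + 3·0.12 + 3·0.18
 = 0 + 0.13 + 0.5 + 0.48 + 0.36 + 0.54
 = 2.01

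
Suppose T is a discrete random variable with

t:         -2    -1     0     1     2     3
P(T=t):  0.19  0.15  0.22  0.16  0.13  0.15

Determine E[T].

E[T] = Σ t·P(T=t)
 = (-2)·0.19 + (-1)·0.15 + 0·0.22 + 1·0.16 + 2·0.13 + 3·0.15
 = (-0.38) + (-0.15) + 0 + 0.16 + 0.26 + 0.45
 = 0.34

0.34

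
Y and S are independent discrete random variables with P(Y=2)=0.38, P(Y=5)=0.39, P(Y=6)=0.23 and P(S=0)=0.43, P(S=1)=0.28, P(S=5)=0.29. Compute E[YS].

7.0757

E[YS] = Σ_y Σ_s ys · P(Y=y)P(S=s)
 = 0·0.1634 + 2·0.1064 + 10·0.1102 + 0·0.1677 + 5·0.1092 + 25·0.1131 + 0·0.0989 + 6·0.0644 + 30·0.0667
 = 0 + 0.2128 + 1.102 + 0 + 0.546 + 2.8275 + 0 + 0.3864 + 2.001
 = 7.0757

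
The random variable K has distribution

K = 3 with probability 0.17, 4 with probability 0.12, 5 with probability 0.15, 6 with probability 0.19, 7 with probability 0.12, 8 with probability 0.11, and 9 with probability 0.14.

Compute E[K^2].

38.3

E[K^2] = Σ k^2·P(K=k)
 = 9·0.17 + 16·0.12 + 25·0.15 + 36·0.19 + 49·0.12 + 64·0.11 + 81·0.14
 = 1.53 + 1.92 + 3.75 + 6.84 + 5.88 + 7.04 + 11.34
 = 38.3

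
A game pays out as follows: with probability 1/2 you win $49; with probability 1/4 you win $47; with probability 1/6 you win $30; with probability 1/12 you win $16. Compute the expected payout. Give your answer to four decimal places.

42.5833

E[payout] = 49·1/2 + 47·1/4 + 30·1/6 + 16·1/12
 = 49/2 + 47/4 + 5 + 4/3
 = 511/12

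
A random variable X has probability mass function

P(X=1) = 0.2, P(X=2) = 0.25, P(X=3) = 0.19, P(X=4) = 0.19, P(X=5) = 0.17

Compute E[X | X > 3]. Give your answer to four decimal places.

P(X > 3) = 0.19 + 0.17 = 0.36.
E[X | X > 3] = [4·0.19 + 5·0.17] / 0.36
 = 1.61 / 0.36
 = 161/36

4.4722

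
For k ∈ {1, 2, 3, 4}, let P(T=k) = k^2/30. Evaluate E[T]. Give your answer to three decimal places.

E[T] = Σ t·P(T=t)
 = 1·1/30 + 2·2/15 + 3·3/10 + 4·8/15
 = 1/30 + 4/15 + 9/10 + 32/15
 = 10/3

3.333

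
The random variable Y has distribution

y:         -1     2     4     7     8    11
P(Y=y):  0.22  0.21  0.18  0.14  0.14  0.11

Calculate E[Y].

E[Y] = Σ y·P(Y=y)
 = (-1)·0.22 + 2·0.21 + 4·0.18 + 7·0.14 + 8·0.14 + 11·0.11
 = (-0.22) + 0.42 + 0.72 + 0.98 + 1.12 + 1.21
 = 4.23

4.23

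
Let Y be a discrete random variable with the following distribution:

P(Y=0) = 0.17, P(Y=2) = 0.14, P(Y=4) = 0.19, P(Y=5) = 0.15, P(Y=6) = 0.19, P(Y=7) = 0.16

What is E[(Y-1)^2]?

E[(Y-1)^2] = Σ (y-1)^2·P(Y=y)
 = 1·0.17 + 1·0.14 + 9·0.19 + 16·0.15 + 25·0.19 + 36·0.16
 = 0.17 + 0.14 + 1.71 + 2.4 + 4.75 + 5.76
 = 14.93

14.93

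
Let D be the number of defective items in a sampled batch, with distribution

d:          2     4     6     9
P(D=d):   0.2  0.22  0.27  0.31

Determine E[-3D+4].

-13.07

E[-3D+4] = Σ (-3d+4)·P(D=d)
 = (-2)·0.2 + (-8)·0.22 + (-14)·0.27 + (-23)·0.31
 = (-0.4) + (-1.76) + (-3.78) + (-7.13)
 = -13.07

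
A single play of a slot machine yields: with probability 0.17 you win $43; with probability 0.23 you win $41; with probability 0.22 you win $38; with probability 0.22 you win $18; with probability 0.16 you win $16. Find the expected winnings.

31.62

E[payout] = 43·0.17 + 41·0.23 + 38·0.22 + 18·0.22 + 16·0.16
 = 7.31 + 9.43 + 8.36 + 3.96 + 2.56
 = 31.62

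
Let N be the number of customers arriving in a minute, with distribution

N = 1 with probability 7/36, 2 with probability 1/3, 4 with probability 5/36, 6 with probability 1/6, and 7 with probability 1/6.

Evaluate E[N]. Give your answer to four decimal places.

E[N] = Σ n·P(N=n)
 = 1·7/36 + 2·1/3 + 4·5/36 + 6·1/6 + 7·1/6
 = 7/36 + 2/3 + 5/9 + 1 + 7/6
 = 43/12

3.5833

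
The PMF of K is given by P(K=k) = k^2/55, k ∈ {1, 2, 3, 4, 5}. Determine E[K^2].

17.8

E[K^2] = Σ k^2·P(K=k)
 = 1·1/55 + 4·4/55 + 9·9/55 + 16·16/55 + 25·5/11
 = 1/55 + 16/55 + 81/55 + 256/55 + 125/11
 = 89/5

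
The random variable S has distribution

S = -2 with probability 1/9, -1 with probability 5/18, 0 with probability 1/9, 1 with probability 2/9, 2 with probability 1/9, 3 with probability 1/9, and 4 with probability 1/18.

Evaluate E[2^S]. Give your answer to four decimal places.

E[2^S] = Σ 2^s·P(S=s)
 = 1/4·1/9 + 1/2·5/18 + 1·1/9 + 2·2/9 + 4·1/9 + 8·1/9 + 16·1/18
 = 1/36 + 5/36 + 1/9 + 4/9 + 4/9 + 8/9 + 8/9
 = 53/18

2.9444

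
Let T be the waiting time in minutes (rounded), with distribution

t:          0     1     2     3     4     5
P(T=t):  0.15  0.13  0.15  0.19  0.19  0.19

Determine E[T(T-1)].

7.52

E[T(T-1)] = Σ t(t-1)·P(T=t)
 = 0·0.15 + 0·0.13 + 2·0.15 + 6·0.19 + 12·0.19 + 20·0.19
 = 0 + 0 + 0.3 + 1.14 + 2.28 + 3.8
 = 7.52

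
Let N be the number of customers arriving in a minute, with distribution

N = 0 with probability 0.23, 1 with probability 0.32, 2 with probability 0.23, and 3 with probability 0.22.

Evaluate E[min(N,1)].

0.77

E[min(N,1)] = Σ min(n,1)·P(N=n)
 = 0·0.23 + 1·0.32 + 1·0.23 + 1·0.22
 = 0 + 0.32 + 0.23 + 0.22
 = 0.77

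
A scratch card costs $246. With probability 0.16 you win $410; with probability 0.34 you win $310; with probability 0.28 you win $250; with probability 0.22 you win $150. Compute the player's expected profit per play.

28

E[payout] = 410·0.16 + 310·0.34 + 250·0.28 + 150·0.22
 = 65.6 + 105.4 + 70 + 33
 = 274
Net = 274 - 246 = 28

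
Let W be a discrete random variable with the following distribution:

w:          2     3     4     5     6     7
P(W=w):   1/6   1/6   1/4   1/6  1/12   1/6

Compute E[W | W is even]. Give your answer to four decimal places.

3.6667

P(W is even) = 1/6 + 1/4 + 1/12 = 1/2.
E[W | W is even] = [2·1/6 + 4·1/4 + 6·1/12] / (1/2)
 = 11/6 / (1/2)
 = 11/3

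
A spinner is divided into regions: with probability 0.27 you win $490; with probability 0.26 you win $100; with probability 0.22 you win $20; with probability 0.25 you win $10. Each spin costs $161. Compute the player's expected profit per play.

4.2

E[payout] = 490·0.27 + 100·0.26 + 20·0.22 + 10·0.25
 = 132.3 + 26 + 4.4 + 2.5
 = 165.2
Net = 165.2 - 161 = 4.2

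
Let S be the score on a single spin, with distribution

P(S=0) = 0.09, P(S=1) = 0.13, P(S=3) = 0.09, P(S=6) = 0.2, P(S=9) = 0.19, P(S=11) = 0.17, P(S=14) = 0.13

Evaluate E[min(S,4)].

3.16

E[min(S,4)] = Σ min(s,4)·P(S=s)
 = 0·0.09 + 1·0.13 + 3·0.09 + 4·0.2 + 4·0.19 + 4·0.17 + 4·0.13
 = 0 + 0.13 + 0.27 + 0.8 + 0.76 + 0.68 + 0.52
 = 3.16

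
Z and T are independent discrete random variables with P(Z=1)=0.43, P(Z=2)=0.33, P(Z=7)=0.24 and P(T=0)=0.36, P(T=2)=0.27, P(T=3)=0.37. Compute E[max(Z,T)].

E[max(Z,T)] = Σ_z Σ_t max(z,t) · P(Z=z)P(T=t)
 = 1·0.1548 + 2·0.1161 + 3·0.1591 + 2·0.1188 + 2·0.0891 + 3·0.1221 + 7·0.0864 + 7·0.0648 + 7·0.0888
 = 0.1548 + 0.2322 + 0.4773 + 0.2376 + 0.1782 + 0.3663 + 0.6048 + 0.4536 + 0.6216
 = 3.3264

3.3264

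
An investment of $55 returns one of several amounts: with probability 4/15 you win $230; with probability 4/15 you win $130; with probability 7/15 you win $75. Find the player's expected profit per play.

E[payout] = 230·4/15 + 130·4/15 + 75·7/15
 = 184/3 + 104/3 + 35
 = 131
Net = 131 - 55 = 76

76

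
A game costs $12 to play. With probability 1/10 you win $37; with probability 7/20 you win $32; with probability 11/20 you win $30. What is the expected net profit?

E[payout] = 37·1/10 + 32·7/20 + 30·11/20
 = 37/10 + 56/5 + 33/2
 = 157/5
Net = 157/5 - 12 = 97/5

19.4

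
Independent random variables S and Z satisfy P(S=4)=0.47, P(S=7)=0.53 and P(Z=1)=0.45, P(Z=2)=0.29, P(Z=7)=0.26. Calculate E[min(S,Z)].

E[min(S,Z)] = Σ_s Σ_z min(s,z) · P(S=s)P(Z=z)
 = 1·0.2115 + 2·0.1363 + 4·0.1222 + 1·0.2385 + 2·0.1537 + 7·0.1378
 = 0.2115 + 0.2726 + 0.4888 + 0.2385 + 0.3074 + 0.9646
 = 2.4834

2.4834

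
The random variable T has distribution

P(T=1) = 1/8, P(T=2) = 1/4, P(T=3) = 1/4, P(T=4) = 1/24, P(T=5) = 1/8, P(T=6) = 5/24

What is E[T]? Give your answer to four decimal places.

E[T] = Σ t·P(T=t)
 = 1·1/8 + 2·1/4 + 3·1/4 + 4·1/24 + 5·1/8 + 6·5/24
 = 1/8 + 1/2 + 3/4 + 1/6 + 5/8 + 5/4
 = 41/12

3.4167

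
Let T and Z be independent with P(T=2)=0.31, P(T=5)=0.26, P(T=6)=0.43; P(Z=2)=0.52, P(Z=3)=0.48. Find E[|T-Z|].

2.3176

E[|T-Z|] = Σ_t Σ_z |t-z| · P(T=t)P(Z=z)
 = 0·0.1612 + 1·0.1488 + 3·0.1352 + 2·0.1248 + 4·0.2236 + 3·0.2064
 = 0 + 0.1488 + 0.4056 + 0.2496 + 0.8944 + 0.6192
 = 2.3176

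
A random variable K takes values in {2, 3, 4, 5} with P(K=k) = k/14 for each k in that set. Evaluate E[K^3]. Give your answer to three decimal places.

E[K^3] = Σ k^3·P(K=k)
 = 8·1/7 + 27·3/14 + 64·2/7 + 125·5/14
 = 8/7 + 81/14 + 128/7 + 625/14
 = 489/7

69.857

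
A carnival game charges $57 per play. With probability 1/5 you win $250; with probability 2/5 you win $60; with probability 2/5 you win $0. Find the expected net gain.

17

E[payout] = 250·1/5 + 60·2/5 + 0·2/5
 = 50 + 24 + 0
 = 74
Net = 74 - 57 = 17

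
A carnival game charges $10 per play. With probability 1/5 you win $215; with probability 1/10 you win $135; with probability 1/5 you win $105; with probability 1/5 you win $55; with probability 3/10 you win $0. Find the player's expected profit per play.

E[payout] = 215·1/5 + 135·1/10 + 105·1/5 + 55·1/5 + 0·3/10
 = 43 + 27/2 + 21 + 11 + 0
 = 177/2
Net = 177/2 - 10 = 157/2

78.5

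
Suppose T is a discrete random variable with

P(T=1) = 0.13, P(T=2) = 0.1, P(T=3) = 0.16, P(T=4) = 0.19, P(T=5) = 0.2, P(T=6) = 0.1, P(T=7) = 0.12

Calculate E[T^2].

E[T^2] = Σ t^2·P(T=t)
 = 1·0.13 + 4·0.1 + 9·0.16 + 16·0.19 + 25·0.2 + 36·0.1 + 49·0.12
 = 0.13 + 0.4 + 1.44 + 3.04 + 5 + 3.6 + 5.88
 = 19.49

19.49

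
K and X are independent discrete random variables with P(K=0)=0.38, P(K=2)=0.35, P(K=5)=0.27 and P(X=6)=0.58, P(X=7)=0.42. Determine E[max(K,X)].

6.42

E[max(K,X)] = Σ_k Σ_x max(k,x) · P(K=k)P(X=x)
 = 6·0.2204 + 7·0.1596 + 6·0.203 + 7·0.147 + 6·0.1566 + 7·0.1134
 = 1.3224 + 1.1172 + 1.218 + 1.029 + 0.9396 + 0.7938
 = 6.42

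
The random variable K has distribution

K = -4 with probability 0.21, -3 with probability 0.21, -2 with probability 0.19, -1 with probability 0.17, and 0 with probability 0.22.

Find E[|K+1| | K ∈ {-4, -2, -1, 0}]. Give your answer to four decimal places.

1.3165

P(K ∈ {-4, -2, -1, 0}) = 0.21 + 0.19 + 0.17 + 0.22 = 0.79.
E[|K+1| | K ∈ {-4, -2, -1, 0}] = [3·0.21 + 1·0.19 + 0·0.17 + 1·0.22] / 0.79
 = 1.04 / 0.79
 = 104/79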